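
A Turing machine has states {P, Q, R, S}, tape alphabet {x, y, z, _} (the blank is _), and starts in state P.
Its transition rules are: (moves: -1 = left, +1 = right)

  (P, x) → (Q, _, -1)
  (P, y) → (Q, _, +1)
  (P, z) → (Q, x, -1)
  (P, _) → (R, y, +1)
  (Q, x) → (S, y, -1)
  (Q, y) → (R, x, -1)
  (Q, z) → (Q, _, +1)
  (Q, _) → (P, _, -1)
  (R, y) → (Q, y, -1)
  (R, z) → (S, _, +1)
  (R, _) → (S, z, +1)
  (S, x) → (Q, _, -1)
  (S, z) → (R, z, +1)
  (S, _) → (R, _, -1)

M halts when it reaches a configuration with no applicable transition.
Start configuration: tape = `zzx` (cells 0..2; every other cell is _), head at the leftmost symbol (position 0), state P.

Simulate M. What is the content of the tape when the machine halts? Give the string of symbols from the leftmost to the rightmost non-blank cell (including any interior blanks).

yyzzx

P | __[z]zx   read z → write x, move -1, go to Q
Q | _[_]xzx   read _ → write _, move -1, go to P
P | [_]_xzx   read _ → write y, move +1, go to R
R | y[_]xzx   read _ → write z, move +1, go to S
S | yz[x]zx   read x → write _, move -1, go to Q
Q | y[z]_zx   read z → write _, move +1, go to Q
Q | y_[_]zx   read _ → write _, move -1, go to P
P | y[_]_zx   read _ → write y, move +1, go to R
R | yy[_]zx   read _ → write z, move +1, go to S
S | yyz[z]x   read z → write z, move +1, go to R
R | yyzz[x]
The non-blank tape span at halt is yyzzx.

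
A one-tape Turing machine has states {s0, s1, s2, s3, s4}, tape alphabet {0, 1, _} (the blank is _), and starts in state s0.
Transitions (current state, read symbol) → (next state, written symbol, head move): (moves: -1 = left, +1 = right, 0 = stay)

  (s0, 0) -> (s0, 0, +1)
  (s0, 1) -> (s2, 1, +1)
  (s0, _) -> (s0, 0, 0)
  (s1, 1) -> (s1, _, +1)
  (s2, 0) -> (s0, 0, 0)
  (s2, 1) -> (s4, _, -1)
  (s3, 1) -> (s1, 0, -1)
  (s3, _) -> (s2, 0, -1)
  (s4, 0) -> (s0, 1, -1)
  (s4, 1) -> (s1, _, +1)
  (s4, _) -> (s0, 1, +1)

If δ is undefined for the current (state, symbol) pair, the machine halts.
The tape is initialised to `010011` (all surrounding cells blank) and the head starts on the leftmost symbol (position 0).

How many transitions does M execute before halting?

state=s0 head=0 tape=[0]10011   (s0,0)→(s0,0,+1)
state=s0 head=1 tape=0[1]0011   (s0,1)→(s2,1,+1)
state=s2 head=2 tape=01[0]011   (s2,0)→(s0,0,0)
state=s0 head=2 tape=01[0]011   (s0,0)→(s0,0,+1)
state=s0 head=3 tape=010[0]11   (s0,0)→(s0,0,+1)
state=s0 head=4 tape=0100[1]1   (s0,1)→(s2,1,+1)
state=s2 head=5 tape=01001[1]   (s2,1)→(s4,_,-1)
state=s4 head=4 tape=0100[1]_   (s4,1)→(s1,_,+1)
state=s1 head=5 tape=0100_[_]
M halts after 8 transitions.

8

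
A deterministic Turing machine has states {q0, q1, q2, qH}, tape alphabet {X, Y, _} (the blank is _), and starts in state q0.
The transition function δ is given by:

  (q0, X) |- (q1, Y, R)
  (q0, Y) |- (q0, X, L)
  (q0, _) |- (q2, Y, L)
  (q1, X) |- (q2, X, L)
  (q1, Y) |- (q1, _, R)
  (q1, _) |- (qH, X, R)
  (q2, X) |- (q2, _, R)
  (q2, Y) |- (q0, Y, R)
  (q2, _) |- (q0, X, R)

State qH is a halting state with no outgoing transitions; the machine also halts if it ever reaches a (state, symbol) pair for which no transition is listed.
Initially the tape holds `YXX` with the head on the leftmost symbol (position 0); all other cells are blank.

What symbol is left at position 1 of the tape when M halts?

Y

q0 | __[Y]XX__   read Y → write X, move L, go to q0
q0 | _[_]XXX__   read _ → write Y, move L, go to q2
q2 | [_]YXXX__   read _ → write X, move R, go to q0
q0 | X[Y]XXX__   read Y → write X, move L, go to q0
q0 | [X]XXXX__   read X → write Y, move R, go to q1
q1 | Y[X]XXX__   read X → write X, move L, go to q2
q2 | [Y]XXXX__   read Y → write Y, move R, go to q0
q0 | Y[X]XXX__   read X → write Y, move R, go to q1
q1 | YY[X]XX__   read X → write X, move L, go to q2
q2 | Y[Y]XXX__   read Y → write Y, move R, go to q0
q0 | YY[X]XX__   read X → write Y, move R, go to q1
q1 | YYY[X]X__   read X → write X, move L, go to q2
q2 | YY[Y]XX__   read Y → write Y, move R, go to q0
q0 | YYY[X]X__   read X → write Y, move R, go to q1
q1 | YYYY[X]__   read X → write X, move L, go to q2
q2 | YYY[Y]X__   read Y → write Y, move R, go to q0
q0 | YYYY[X]__   read X → write Y, move R, go to q1
q1 | YYYYY[_]_   read _ → write X, move R, go to qH
qH | YYYYYX[_]
Cell 1 holds Y when M halts.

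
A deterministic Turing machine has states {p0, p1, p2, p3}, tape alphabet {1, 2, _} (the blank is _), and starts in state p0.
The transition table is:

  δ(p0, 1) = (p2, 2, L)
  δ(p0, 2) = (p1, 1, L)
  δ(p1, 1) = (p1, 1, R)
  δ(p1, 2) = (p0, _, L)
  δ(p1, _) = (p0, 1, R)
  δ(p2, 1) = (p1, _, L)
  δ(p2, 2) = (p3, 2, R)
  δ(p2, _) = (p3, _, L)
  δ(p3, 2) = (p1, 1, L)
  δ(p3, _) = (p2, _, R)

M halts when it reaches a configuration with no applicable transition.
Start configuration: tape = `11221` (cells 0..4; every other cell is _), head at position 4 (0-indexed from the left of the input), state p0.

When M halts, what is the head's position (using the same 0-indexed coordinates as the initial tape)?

6

p0 | 1122[1]__   read 1 → write 2, move L, go to p2
p2 | 112[2]2__   read 2 → write 2, move R, go to p3
p3 | 1122[2]__   read 2 → write 1, move L, go to p1
p1 | 112[2]1__   read 2 → write _, move L, go to p0
p0 | 11[2]_1__   read 2 → write 1, move L, go to p1
p1 | 1[1]1_1__   read 1 → write 1, move R, go to p1
p1 | 11[1]_1__   read 1 → write 1, move R, go to p1
p1 | 111[_]1__   read _ → write 1, move R, go to p0
p0 | 1111[1]__   read 1 → write 2, move L, go to p2
p2 | 111[1]2__   read 1 → write _, move L, go to p1
p1 | 11[1]_2__   read 1 → write 1, move R, go to p1
p1 | 111[_]2__   read _ → write 1, move R, go to p0
p0 | 1111[2]__   read 2 → write 1, move L, go to p1
p1 | 111[1]1__   read 1 → write 1, move R, go to p1
p1 | 1111[1]__   read 1 → write 1, move R, go to p1
p1 | 11111[_]_   read _ → write 1, move R, go to p0
p0 | 111111[_]
At halt the head is at cell 6.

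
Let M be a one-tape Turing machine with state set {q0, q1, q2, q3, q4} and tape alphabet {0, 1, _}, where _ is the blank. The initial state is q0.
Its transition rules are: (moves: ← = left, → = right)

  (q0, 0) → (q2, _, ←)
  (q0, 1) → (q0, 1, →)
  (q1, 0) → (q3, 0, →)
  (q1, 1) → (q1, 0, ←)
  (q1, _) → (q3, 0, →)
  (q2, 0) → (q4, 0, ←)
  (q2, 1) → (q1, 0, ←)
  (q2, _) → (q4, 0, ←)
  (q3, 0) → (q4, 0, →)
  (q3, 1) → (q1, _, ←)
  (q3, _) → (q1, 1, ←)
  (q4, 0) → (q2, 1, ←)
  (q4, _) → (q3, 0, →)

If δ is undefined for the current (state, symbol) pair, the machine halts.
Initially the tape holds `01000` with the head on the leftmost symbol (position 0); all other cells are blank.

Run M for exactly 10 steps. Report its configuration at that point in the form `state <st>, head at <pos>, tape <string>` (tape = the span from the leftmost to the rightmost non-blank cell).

q0 | __[0]1000   read 0 → write _, move ←, go to q2
q2 | _[_]_1000   read _ → write 0, move ←, go to q4
q4 | [_]0_1000   read _ → write 0, move →, go to q3
q3 | 0[0]_1000   read 0 → write 0, move →, go to q4
q4 | 00[_]1000   read _ → write 0, move →, go to q3
q3 | 000[1]000   read 1 → write _, move ←, go to q1
q1 | 00[0]_000   read 0 → write 0, move →, go to q3
q3 | 000[_]000   read _ → write 1, move ←, go to q1
q1 | 00[0]1000   read 0 → write 0, move →, go to q3
q3 | 000[1]000   read 1 → write _, move ←, go to q1
q1 | 00[0]_000
After 10 steps: state q1, head at 0, tape 000_000.

state q1, head at 0, tape 000_000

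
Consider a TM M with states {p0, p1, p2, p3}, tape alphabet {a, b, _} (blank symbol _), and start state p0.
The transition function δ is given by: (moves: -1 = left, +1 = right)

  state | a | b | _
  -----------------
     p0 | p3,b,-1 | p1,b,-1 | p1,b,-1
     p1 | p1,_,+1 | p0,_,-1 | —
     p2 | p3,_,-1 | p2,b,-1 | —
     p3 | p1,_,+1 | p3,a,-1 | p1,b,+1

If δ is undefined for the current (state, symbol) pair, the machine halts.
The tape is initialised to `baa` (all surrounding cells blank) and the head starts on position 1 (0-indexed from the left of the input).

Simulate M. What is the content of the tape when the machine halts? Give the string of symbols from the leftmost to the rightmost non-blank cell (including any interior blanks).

p0 | ___b[a]a   read a → write b, move -1, go to p3
p3 | ___[b]ba   read b → write a, move -1, go to p3
p3 | __[_]aba   read _ → write b, move +1, go to p1
p1 | __b[a]ba   read a → write _, move +1, go to p1
p1 | __b_[b]a   read b → write _, move -1, go to p0
p0 | __b[_]_a   read _ → write b, move -1, go to p1
p1 | __[b]b_a   read b → write _, move -1, go to p0
p0 | _[_]_b_a   read _ → write b, move -1, go to p1
p1 | [_]b_b_a
The non-blank tape span at halt is b_b_a.

b_b_a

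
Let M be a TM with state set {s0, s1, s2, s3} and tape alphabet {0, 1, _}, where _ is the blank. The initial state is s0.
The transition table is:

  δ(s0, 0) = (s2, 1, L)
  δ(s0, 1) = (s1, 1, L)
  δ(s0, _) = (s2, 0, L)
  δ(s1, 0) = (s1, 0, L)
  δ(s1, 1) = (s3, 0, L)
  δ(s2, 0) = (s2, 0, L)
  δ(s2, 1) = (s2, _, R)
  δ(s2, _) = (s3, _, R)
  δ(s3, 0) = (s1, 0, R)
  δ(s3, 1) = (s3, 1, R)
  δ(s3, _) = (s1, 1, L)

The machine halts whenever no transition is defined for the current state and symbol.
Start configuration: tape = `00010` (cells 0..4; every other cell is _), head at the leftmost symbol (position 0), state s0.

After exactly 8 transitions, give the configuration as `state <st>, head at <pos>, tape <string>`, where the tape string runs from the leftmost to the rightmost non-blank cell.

s0 | __[0]0010   read 0 → write 1, move L, go to s2
s2 | _[_]10010   read _ → write _, move R, go to s3
s3 | __[1]0010   read 1 → write 1, move R, go to s3
s3 | __1[0]010   read 0 → write 0, move R, go to s1
s1 | __10[0]10   read 0 → write 0, move L, go to s1
s1 | __1[0]010   read 0 → write 0, move L, go to s1
s1 | __[1]0010   read 1 → write 0, move L, go to s3
s3 | _[_]00010   read _ → write 1, move L, go to s1
s1 | [_]100010
After 8 steps: state s1, head at -2, tape 100010.

state s1, head at -2, tape 100010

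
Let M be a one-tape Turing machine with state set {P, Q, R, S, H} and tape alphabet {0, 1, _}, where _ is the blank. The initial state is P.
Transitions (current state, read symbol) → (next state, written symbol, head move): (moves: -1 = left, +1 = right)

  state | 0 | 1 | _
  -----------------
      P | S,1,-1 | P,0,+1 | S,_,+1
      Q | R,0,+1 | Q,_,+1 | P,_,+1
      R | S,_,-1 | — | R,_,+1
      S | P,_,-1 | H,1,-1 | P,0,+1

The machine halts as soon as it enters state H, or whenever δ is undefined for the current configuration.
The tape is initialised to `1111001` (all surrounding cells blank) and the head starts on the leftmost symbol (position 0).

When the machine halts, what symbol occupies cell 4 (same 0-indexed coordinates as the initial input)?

1

P | _[1]111001   read 1 → write 0, move +1, go to P
P | _0[1]11001   read 1 → write 0, move +1, go to P
P | _00[1]1001   read 1 → write 0, move +1, go to P
P | _000[1]001   read 1 → write 0, move +1, go to P
P | _0000[0]01   read 0 → write 1, move -1, go to S
S | _000[0]101   read 0 → write _, move -1, go to P
P | _00[0]_101   read 0 → write 1, move -1, go to S
S | _0[0]1_101   read 0 → write _, move -1, go to P
P | _[0]_1_101   read 0 → write 1, move -1, go to S
S | [_]1_1_101   read _ → write 0, move +1, go to P
P | 0[1]_1_101   read 1 → write 0, move +1, go to P
P | 00[_]1_101   read _ → write _, move +1, go to S
S | 00_[1]_101   read 1 → write 1, move -1, go to H
H | 00[_]1_101
Cell 4 holds 1 when M halts.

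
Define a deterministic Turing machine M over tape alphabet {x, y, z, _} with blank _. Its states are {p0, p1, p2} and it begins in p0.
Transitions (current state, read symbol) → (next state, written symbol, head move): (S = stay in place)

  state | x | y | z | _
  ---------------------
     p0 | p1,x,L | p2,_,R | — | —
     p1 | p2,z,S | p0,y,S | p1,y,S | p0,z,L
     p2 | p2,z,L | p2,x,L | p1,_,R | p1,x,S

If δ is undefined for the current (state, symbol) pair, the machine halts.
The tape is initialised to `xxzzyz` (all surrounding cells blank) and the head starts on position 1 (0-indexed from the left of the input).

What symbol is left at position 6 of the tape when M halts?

p0 | x[x]zzyz_   read x → write x, move L, go to p1
p1 | [x]xzzyz_   read x → write z, move S, go to p2
p2 | [z]xzzyz_   read z → write _, move R, go to p1
p1 | _[x]zzyz_   read x → write z, move S, go to p2
p2 | _[z]zzyz_   read z → write _, move R, go to p1
p1 | __[z]zyz_   read z → write y, move S, go to p1
p1 | __[y]zyz_   read y → write y, move S, go to p0
p0 | __[y]zyz_   read y → write _, move R, go to p2
p2 | ___[z]yz_   read z → write _, move R, go to p1
p1 | ____[y]z_   read y → write y, move S, go to p0
p0 | ____[y]z_   read y → write _, move R, go to p2
p2 | _____[z]_   read z → write _, move R, go to p1
p1 | ______[_]   read _ → write z, move L, go to p0
p0 | _____[_]z
Cell 6 holds z when M halts.

z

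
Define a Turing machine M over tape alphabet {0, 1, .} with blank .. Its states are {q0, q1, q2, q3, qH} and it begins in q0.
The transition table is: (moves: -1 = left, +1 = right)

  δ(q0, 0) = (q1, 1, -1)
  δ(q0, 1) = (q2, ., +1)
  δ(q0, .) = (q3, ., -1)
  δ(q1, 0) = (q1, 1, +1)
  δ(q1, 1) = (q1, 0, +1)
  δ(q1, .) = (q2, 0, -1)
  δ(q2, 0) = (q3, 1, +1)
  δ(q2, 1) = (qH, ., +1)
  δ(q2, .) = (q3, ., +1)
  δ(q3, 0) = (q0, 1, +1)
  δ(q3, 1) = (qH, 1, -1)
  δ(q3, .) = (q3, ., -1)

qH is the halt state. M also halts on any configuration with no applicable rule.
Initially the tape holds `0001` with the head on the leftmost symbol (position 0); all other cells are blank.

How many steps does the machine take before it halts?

state=q0 head=0 tape=..[0]001..   (q0,0)→(q1,1,-1)
state=q1 head=-1 tape=.[.]1001..   (q1,.)→(q2,0,-1)
state=q2 head=-2 tape=[.]01001..   (q2,.)→(q3,.,+1)
state=q3 head=-1 tape=.[0]1001..   (q3,0)→(q0,1,+1)
state=q0 head=0 tape=.1[1]001..   (q0,1)→(q2,.,+1)
state=q2 head=1 tape=.1.[0]01..   (q2,0)→(q3,1,+1)
state=q3 head=2 tape=.1.1[0]1..   (q3,0)→(q0,1,+1)
state=q0 head=3 tape=.1.11[1]..   (q0,1)→(q2,.,+1)
state=q2 head=4 tape=.1.11.[.].   (q2,.)→(q3,.,+1)
state=q3 head=5 tape=.1.11..[.]   (q3,.)→(q3,.,-1)
state=q3 head=4 tape=.1.11.[.].   (q3,.)→(q3,.,-1)
state=q3 head=3 tape=.1.11[.]..   (q3,.)→(q3,.,-1)
state=q3 head=2 tape=.1.1[1]...   (q3,1)→(qH,1,-1)
state=qH head=1 tape=.1.[1]1...
M halts after 13 transitions.

13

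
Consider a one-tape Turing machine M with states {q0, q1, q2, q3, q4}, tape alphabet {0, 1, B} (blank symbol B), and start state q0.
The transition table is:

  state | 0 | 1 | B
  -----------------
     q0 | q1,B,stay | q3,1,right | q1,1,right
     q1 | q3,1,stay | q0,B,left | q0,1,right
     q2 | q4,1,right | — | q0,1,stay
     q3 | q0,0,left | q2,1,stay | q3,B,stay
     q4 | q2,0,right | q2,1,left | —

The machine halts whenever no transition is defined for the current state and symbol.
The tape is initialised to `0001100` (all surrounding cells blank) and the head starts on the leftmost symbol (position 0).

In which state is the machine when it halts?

q0 | [0]001100   read 0 → write B, move stay, go to q1
q1 | [B]001100   read B → write 1, move right, go to q0
q0 | 1[0]01100   read 0 → write B, move stay, go to q1
q1 | 1[B]01100   read B → write 1, move right, go to q0
q0 | 11[0]1100   read 0 → write B, move stay, go to q1
q1 | 11[B]1100   read B → write 1, move right, go to q0
q0 | 111[1]100   read 1 → write 1, move right, go to q3
q3 | 1111[1]00   read 1 → write 1, move stay, go to q2
q2 | 1111[1]00
No transition is defined for (q2, 1); M halts in state q2.

q2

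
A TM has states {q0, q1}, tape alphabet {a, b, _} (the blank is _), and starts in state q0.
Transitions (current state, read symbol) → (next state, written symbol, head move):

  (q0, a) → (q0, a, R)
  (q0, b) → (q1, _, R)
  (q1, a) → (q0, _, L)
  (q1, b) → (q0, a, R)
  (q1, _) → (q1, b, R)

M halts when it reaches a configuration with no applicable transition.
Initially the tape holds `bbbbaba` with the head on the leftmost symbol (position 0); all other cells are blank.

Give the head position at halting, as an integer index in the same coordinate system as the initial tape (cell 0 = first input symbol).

5

q0 | [b]bbbaba   read b → write _, move R, go to q1
q1 | _[b]bbaba   read b → write a, move R, go to q0
q0 | _a[b]baba   read b → write _, move R, go to q1
q1 | _a_[b]aba   read b → write a, move R, go to q0
q0 | _a_a[a]ba   read a → write a, move R, go to q0
q0 | _a_aa[b]a   read b → write _, move R, go to q1
q1 | _a_aa_[a]   read a → write _, move L, go to q0
q0 | _a_aa[_]_
At halt the head is at cell 5.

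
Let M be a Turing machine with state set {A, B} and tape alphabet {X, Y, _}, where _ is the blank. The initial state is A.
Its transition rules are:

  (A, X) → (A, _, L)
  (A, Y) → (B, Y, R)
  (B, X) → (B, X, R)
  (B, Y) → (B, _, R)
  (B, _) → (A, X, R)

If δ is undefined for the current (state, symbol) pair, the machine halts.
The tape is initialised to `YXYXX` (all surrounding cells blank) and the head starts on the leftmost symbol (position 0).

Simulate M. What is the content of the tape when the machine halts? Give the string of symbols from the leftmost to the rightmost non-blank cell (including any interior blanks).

state=A head=0 tape=[Y]XYXX__   (A,Y)→(B,Y,R)
state=B head=1 tape=Y[X]YXX__   (B,X)→(B,X,R)
state=B head=2 tape=YX[Y]XX__   (B,Y)→(B,_,R)
state=B head=3 tape=YX_[X]X__   (B,X)→(B,X,R)
state=B head=4 tape=YX_X[X]__   (B,X)→(B,X,R)
state=B head=5 tape=YX_XX[_]_   (B,_)→(A,X,R)
state=A head=6 tape=YX_XXX[_]
The non-blank tape span at halt is YX_XXX.

YX_XXX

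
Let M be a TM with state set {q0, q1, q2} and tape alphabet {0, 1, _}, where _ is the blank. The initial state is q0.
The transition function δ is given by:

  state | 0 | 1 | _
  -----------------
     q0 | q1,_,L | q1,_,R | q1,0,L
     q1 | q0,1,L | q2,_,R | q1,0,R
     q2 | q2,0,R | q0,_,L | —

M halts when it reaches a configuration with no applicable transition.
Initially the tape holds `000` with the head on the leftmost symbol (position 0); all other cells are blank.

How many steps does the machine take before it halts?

state=q0 head=0 tape=_____[0]00   (q0,0)→(q1,_,L)
state=q1 head=-1 tape=____[_]_00   (q1,_)→(q1,0,R)
state=q1 head=0 tape=____0[_]00   (q1,_)→(q1,0,R)
state=q1 head=1 tape=____00[0]0   (q1,0)→(q0,1,L)
state=q0 head=0 tape=____0[0]10   (q0,0)→(q1,_,L)
state=q1 head=-1 tape=____[0]_10   (q1,0)→(q0,1,L)
state=q0 head=-2 tape=___[_]1_10   (q0,_)→(q1,0,L)
state=q1 head=-3 tape=__[_]01_10   (q1,_)→(q1,0,R)
state=q1 head=-2 tape=__0[0]1_10   (q1,0)→(q0,1,L)
state=q0 head=-3 tape=__[0]11_10   (q0,0)→(q1,_,L)
state=q1 head=-4 tape=_[_]_11_10   (q1,_)→(q1,0,R)
state=q1 head=-3 tape=_0[_]11_10   (q1,_)→(q1,0,R)
state=q1 head=-2 tape=_00[1]1_10   (q1,1)→(q2,_,R)
state=q2 head=-1 tape=_00_[1]_10   (q2,1)→(q0,_,L)
state=q0 head=-2 tape=_00[_]__10   (q0,_)→(q1,0,L)
state=q1 head=-3 tape=_0[0]0__10   (q1,0)→(q0,1,L)
state=q0 head=-4 tape=_[0]10__10   (q0,0)→(q1,_,L)
state=q1 head=-5 tape=[_]_10__10   (q1,_)→(q1,0,R)
state=q1 head=-4 tape=0[_]10__10   (q1,_)→(q1,0,R)
state=q1 head=-3 tape=00[1]0__10   (q1,1)→(q2,_,R)
state=q2 head=-2 tape=00_[0]__10   (q2,0)→(q2,0,R)
state=q2 head=-1 tape=00_0[_]_10
M halts after 21 transitions.

21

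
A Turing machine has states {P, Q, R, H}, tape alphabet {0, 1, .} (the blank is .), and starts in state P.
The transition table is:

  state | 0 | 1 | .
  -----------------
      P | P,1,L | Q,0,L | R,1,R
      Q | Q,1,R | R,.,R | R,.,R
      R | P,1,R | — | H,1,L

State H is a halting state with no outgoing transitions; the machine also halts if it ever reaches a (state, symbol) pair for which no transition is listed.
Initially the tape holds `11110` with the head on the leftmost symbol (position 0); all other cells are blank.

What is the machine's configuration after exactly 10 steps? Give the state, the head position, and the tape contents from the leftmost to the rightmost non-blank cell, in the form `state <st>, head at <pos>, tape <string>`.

P | .[1]1110   read 1 → write 0, move L, go to Q
Q | [.]01110   read . → write ., move R, go to R
R | .[0]1110   read 0 → write 1, move R, go to P
P | .1[1]110   read 1 → write 0, move L, go to Q
Q | .[1]0110   read 1 → write ., move R, go to R
R | ..[0]110   read 0 → write 1, move R, go to P
P | ..1[1]10   read 1 → write 0, move L, go to Q
Q | ..[1]010   read 1 → write ., move R, go to R
R | ...[0]10   read 0 → write 1, move R, go to P
P | ...1[1]0   read 1 → write 0, move L, go to Q
Q | ...[1]00
After 10 steps: state Q, head at 2, tape 100.

state Q, head at 2, tape 100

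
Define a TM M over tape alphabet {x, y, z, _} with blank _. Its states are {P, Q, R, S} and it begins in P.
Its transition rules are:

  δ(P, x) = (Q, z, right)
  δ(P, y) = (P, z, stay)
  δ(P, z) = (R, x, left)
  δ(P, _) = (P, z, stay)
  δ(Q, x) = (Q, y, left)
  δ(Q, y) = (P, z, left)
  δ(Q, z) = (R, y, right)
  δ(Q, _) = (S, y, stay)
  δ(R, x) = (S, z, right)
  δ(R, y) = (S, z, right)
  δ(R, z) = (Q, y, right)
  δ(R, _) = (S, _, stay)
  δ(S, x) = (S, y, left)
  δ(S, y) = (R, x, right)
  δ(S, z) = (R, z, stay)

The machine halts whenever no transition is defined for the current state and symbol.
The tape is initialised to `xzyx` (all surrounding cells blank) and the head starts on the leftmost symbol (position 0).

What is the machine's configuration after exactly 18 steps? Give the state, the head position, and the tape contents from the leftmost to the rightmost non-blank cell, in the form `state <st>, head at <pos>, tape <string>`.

P | [x]zyx   read x → write z, move right, go to Q
Q | z[z]yx   read z → write y, move right, go to R
R | zy[y]x   read y → write z, move right, go to S
S | zyz[x]   read x → write y, move left, go to S
S | zy[z]y   read z → write z, move stay, go to R
R | zy[z]y   read z → write y, move right, go to Q
Q | zyy[y]   read y → write z, move left, go to P
P | zy[y]z   read y → write z, move stay, go to P
P | zy[z]z   read z → write x, move left, go to R
R | z[y]xz   read y → write z, move right, go to S
S | zz[x]z   read x → write y, move left, go to S
S | z[z]yz   read z → write z, move stay, go to R
R | z[z]yz   read z → write y, move right, go to Q
Q | zy[y]z   read y → write z, move left, go to P
P | z[y]zz   read y → write z, move stay, go to P
P | z[z]zz   read z → write x, move left, go to R
R | [z]xzz   read z → write y, move right, go to Q
Q | y[x]zz   read x → write y, move left, go to Q
Q | [y]yzz
After 18 steps: state Q, head at 0, tape yyzz.

state Q, head at 0, tape yyzz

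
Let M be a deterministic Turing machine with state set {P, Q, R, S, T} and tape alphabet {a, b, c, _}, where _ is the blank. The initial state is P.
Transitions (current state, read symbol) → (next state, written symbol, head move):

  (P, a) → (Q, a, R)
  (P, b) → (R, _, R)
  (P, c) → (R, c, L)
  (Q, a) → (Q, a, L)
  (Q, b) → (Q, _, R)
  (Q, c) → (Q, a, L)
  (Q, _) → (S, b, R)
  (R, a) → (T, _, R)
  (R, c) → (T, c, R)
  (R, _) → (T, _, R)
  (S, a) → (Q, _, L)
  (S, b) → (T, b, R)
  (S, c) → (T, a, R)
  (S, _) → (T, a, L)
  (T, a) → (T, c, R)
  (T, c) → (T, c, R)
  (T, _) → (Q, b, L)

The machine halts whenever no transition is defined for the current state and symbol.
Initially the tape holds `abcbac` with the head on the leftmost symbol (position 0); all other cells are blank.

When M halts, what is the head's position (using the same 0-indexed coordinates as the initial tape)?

8

state=P head=0 tape=[a]bcbac____   (P,a)→(Q,a,R)
state=Q head=1 tape=a[b]cbac____   (Q,b)→(Q,_,R)
state=Q head=2 tape=a_[c]bac____   (Q,c)→(Q,a,L)
state=Q head=1 tape=a[_]abac____   (Q,_)→(S,b,R)
state=S head=2 tape=ab[a]bac____   (S,a)→(Q,_,L)
state=Q head=1 tape=a[b]_bac____   (Q,b)→(Q,_,R)
state=Q head=2 tape=a_[_]bac____   (Q,_)→(S,b,R)
state=S head=3 tape=a_b[b]ac____   (S,b)→(T,b,R)
state=T head=4 tape=a_bb[a]c____   (T,a)→(T,c,R)
state=T head=5 tape=a_bbc[c]____   (T,c)→(T,c,R)
state=T head=6 tape=a_bbcc[_]___   (T,_)→(Q,b,L)
state=Q head=5 tape=a_bbc[c]b___   (Q,c)→(Q,a,L)
state=Q head=4 tape=a_bb[c]ab___   (Q,c)→(Q,a,L)
state=Q head=3 tape=a_b[b]aab___   (Q,b)→(Q,_,R)
state=Q head=4 tape=a_b_[a]ab___   (Q,a)→(Q,a,L)
state=Q head=3 tape=a_b[_]aab___   (Q,_)→(S,b,R)
state=S head=4 tape=a_bb[a]ab___   (S,a)→(Q,_,L)
state=Q head=3 tape=a_b[b]_ab___   (Q,b)→(Q,_,R)
state=Q head=4 tape=a_b_[_]ab___   (Q,_)→(S,b,R)
state=S head=5 tape=a_b_b[a]b___   (S,a)→(Q,_,L)
state=Q head=4 tape=a_b_[b]_b___   (Q,b)→(Q,_,R)
state=Q head=5 tape=a_b__[_]b___   (Q,_)→(S,b,R)
state=S head=6 tape=a_b__b[b]___   (S,b)→(T,b,R)
state=T head=7 tape=a_b__bb[_]__   (T,_)→(Q,b,L)
state=Q head=6 tape=a_b__b[b]b__   (Q,b)→(Q,_,R)
state=Q head=7 tape=a_b__b_[b]__   (Q,b)→(Q,_,R)
state=Q head=8 tape=a_b__b__[_]_   (Q,_)→(S,b,R)
state=S head=9 tape=a_b__b__b[_]   (S,_)→(T,a,L)
state=T head=8 tape=a_b__b__[b]a
At halt the head is at cell 8.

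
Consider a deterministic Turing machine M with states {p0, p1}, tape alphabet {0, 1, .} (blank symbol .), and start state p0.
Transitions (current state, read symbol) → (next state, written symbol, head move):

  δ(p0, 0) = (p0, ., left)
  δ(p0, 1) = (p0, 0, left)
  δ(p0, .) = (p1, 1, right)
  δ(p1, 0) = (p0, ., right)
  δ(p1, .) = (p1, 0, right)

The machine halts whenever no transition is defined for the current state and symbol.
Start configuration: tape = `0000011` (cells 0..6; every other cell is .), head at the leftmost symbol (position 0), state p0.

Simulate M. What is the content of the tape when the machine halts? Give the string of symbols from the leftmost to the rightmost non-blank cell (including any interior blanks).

10101011

p0 | .[0]000011   read 0 → write ., move left, go to p0
p0 | [.].000011   read . → write 1, move right, go to p1
p1 | 1[.]000011   read . → write 0, move right, go to p1
p1 | 10[0]00011   read 0 → write ., move right, go to p0
p0 | 10.[0]0011   read 0 → write ., move left, go to p0
p0 | 10[.].0011   read . → write 1, move right, go to p1
p1 | 101[.]0011   read . → write 0, move right, go to p1
p1 | 1010[0]011   read 0 → write ., move right, go to p0
p0 | 1010.[0]11   read 0 → write ., move left, go to p0
p0 | 1010[.].11   read . → write 1, move right, go to p1
p1 | 10101[.]11   read . → write 0, move right, go to p1
p1 | 101010[1]1
The non-blank tape span at halt is 10101011.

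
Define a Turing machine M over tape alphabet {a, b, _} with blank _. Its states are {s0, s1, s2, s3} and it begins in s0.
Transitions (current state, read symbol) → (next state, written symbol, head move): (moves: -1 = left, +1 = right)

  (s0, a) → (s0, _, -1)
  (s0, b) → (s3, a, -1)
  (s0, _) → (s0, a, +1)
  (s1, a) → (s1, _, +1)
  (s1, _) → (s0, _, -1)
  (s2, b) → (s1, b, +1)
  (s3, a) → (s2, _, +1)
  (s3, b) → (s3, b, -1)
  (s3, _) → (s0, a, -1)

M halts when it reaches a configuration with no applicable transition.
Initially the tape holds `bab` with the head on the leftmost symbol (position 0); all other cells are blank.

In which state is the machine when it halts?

s2

s0 | _____[b]ab   read b → write a, move -1, go to s3
s3 | ____[_]aab   read _ → write a, move -1, go to s0
s0 | ___[_]aaab   read _ → write a, move +1, go to s0
s0 | ___a[a]aab   read a → write _, move -1, go to s0
s0 | ___[a]_aab   read a → write _, move -1, go to s0
s0 | __[_]__aab   read _ → write a, move +1, go to s0
s0 | __a[_]_aab   read _ → write a, move +1, go to s0
s0 | __aa[_]aab   read _ → write a, move +1, go to s0
s0 | __aaa[a]ab   read a → write _, move -1, go to s0
s0 | __aa[a]_ab   read a → write _, move -1, go to s0
s0 | __a[a]__ab   read a → write _, move -1, go to s0
s0 | __[a]___ab   read a → write _, move -1, go to s0
s0 | _[_]____ab   read _ → write a, move +1, go to s0
s0 | _a[_]___ab   read _ → write a, move +1, go to s0
s0 | _aa[_]__ab   read _ → write a, move +1, go to s0
s0 | _aaa[_]_ab   read _ → write a, move +1, go to s0
s0 | _aaaa[_]ab   read _ → write a, move +1, go to s0
s0 | _aaaaa[a]b   read a → write _, move -1, go to s0
s0 | _aaaa[a]_b   read a → write _, move -1, go to s0
s0 | _aaa[a]__b   read a → write _, move -1, go to s0
s0 | _aa[a]___b   read a → write _, move -1, go to s0
s0 | _a[a]____b   read a → write _, move -1, go to s0
s0 | _[a]_____b   read a → write _, move -1, go to s0
s0 | [_]______b   read _ → write a, move +1, go to s0
s0 | a[_]_____b   read _ → write a, move +1, go to s0
s0 | aa[_]____b   read _ → write a, move +1, go to s0
s0 | aaa[_]___b   read _ → write a, move +1, go to s0
s0 | aaaa[_]__b   read _ → write a, move +1, go to s0
s0 | aaaaa[_]_b   read _ → write a, move +1, go to s0
s0 | aaaaaa[_]b   read _ → write a, move +1, go to s0
s0 | aaaaaaa[b]   read b → write a, move -1, go to s3
s3 | aaaaaa[a]a   read a → write _, move +1, go to s2
s2 | aaaaaa_[a]
No transition is defined for (s2, a); M halts in state s2.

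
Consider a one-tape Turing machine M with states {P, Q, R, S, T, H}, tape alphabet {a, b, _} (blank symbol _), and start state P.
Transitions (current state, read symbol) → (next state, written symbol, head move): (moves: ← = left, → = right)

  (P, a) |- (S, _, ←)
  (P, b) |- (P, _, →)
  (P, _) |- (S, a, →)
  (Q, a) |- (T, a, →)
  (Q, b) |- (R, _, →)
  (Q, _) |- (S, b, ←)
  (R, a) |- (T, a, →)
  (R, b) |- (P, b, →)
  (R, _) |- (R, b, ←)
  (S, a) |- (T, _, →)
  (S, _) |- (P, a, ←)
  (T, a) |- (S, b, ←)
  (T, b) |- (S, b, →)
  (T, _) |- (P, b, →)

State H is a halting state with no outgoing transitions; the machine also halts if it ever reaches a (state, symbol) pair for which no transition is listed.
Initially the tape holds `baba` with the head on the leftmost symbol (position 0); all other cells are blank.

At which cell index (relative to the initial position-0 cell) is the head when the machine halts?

P | _[b]aba_   read b → write _, move →, go to P
P | __[a]ba_   read a → write _, move ←, go to S
S | _[_]_ba_   read _ → write a, move ←, go to P
P | [_]a_ba_   read _ → write a, move →, go to S
S | a[a]_ba_   read a → write _, move →, go to T
T | a_[_]ba_   read _ → write b, move →, go to P
P | a_b[b]a_   read b → write _, move →, go to P
P | a_b_[a]_   read a → write _, move ←, go to S
S | a_b[_]__   read _ → write a, move ←, go to P
P | a_[b]a__   read b → write _, move →, go to P
P | a__[a]__   read a → write _, move ←, go to S
S | a_[_]___   read _ → write a, move ←, go to P
P | a[_]a___   read _ → write a, move →, go to S
S | aa[a]___   read a → write _, move →, go to T
T | aa_[_]__   read _ → write b, move →, go to P
P | aa_b[_]_   read _ → write a, move →, go to S
S | aa_ba[_]   read _ → write a, move ←, go to P
P | aa_b[a]a   read a → write _, move ←, go to S
S | aa_[b]_a
At halt the head is at cell 2.

2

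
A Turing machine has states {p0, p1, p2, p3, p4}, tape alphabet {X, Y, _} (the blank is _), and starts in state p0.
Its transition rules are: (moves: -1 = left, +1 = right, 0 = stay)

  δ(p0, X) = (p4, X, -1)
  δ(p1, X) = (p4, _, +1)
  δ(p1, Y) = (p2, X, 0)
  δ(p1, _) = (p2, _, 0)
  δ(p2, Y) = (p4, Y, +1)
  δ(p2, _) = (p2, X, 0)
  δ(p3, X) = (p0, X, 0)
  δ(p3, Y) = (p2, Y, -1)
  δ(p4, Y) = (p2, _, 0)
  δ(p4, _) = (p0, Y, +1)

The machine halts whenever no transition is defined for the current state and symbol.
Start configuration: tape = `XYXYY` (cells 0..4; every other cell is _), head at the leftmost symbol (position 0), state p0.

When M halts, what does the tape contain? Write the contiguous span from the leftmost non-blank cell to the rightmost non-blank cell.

p0 | _[X]YXYY   read X → write X, move -1, go to p4
p4 | [_]XYXYY   read _ → write Y, move +1, go to p0
p0 | Y[X]YXYY   read X → write X, move -1, go to p4
p4 | [Y]XYXYY   read Y → write _, move 0, go to p2
p2 | [_]XYXYY   read _ → write X, move 0, go to p2
p2 | [X]XYXYY
The non-blank tape span at halt is XXYXYY.

XXYXYY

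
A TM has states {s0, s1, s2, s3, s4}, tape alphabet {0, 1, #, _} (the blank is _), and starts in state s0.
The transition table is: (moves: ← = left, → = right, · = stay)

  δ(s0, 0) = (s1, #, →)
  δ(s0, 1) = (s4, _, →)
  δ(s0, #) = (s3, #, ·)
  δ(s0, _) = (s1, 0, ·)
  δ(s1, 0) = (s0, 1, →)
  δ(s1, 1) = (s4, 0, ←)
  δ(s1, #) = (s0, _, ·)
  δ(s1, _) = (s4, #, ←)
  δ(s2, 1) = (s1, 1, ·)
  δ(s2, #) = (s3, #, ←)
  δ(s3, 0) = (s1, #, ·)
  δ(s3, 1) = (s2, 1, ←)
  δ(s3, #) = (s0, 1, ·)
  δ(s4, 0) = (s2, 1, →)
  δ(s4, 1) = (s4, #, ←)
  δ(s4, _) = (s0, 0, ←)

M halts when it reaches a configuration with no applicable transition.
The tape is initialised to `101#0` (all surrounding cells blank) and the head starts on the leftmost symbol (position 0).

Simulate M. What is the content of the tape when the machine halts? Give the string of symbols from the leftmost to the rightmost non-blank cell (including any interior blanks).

1#1#1##

s0 | _[1]01#0_   read 1 → write _, move →, go to s4
s4 | __[0]1#0_   read 0 → write 1, move →, go to s2
s2 | __1[1]#0_   read 1 → write 1, move ·, go to s1
s1 | __1[1]#0_   read 1 → write 0, move ←, go to s4
s4 | __[1]0#0_   read 1 → write #, move ←, go to s4
s4 | _[_]#0#0_   read _ → write 0, move ←, go to s0
s0 | [_]0#0#0_   read _ → write 0, move ·, go to s1
s1 | [0]0#0#0_   read 0 → write 1, move →, go to s0
s0 | 1[0]#0#0_   read 0 → write #, move →, go to s1
s1 | 1#[#]0#0_   read # → write _, move ·, go to s0
s0 | 1#[_]0#0_   read _ → write 0, move ·, go to s1
s1 | 1#[0]0#0_   read 0 → write 1, move →, go to s0
s0 | 1#1[0]#0_   read 0 → write #, move →, go to s1
s1 | 1#1#[#]0_   read # → write _, move ·, go to s0
s0 | 1#1#[_]0_   read _ → write 0, move ·, go to s1
s1 | 1#1#[0]0_   read 0 → write 1, move →, go to s0
s0 | 1#1#1[0]_   read 0 → write #, move →, go to s1
s1 | 1#1#1#[_]   read _ → write #, move ←, go to s4
s4 | 1#1#1[#]#
The non-blank tape span at halt is 1#1#1##.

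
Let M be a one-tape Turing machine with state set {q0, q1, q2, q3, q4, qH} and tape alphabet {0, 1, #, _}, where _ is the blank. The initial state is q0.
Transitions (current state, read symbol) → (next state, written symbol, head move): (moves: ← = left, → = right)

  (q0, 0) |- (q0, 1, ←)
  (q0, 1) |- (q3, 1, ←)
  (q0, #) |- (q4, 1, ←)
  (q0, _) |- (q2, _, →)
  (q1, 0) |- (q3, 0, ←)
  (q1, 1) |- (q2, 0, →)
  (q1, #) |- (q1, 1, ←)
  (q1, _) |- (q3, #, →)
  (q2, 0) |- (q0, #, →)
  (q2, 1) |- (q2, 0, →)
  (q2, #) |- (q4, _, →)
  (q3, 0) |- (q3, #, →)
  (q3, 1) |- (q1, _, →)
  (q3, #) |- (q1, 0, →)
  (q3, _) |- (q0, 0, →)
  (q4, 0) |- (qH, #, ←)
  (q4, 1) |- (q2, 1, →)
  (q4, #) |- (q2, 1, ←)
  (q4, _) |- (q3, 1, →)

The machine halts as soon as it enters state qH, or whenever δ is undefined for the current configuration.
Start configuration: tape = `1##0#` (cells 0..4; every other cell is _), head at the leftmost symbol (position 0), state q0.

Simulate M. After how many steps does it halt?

26

state=q0 head=0 tape=_[1]##0#____   (q0,1)→(q3,1,←)
state=q3 head=-1 tape=[_]1##0#____   (q3,_)→(q0,0,→)
state=q0 head=0 tape=0[1]##0#____   (q0,1)→(q3,1,←)
state=q3 head=-1 tape=[0]1##0#____   (q3,0)→(q3,#,→)
state=q3 head=0 tape=#[1]##0#____   (q3,1)→(q1,_,→)
state=q1 head=1 tape=#_[#]#0#____   (q1,#)→(q1,1,←)
state=q1 head=0 tape=#[_]1#0#____   (q1,_)→(q3,#,→)
state=q3 head=1 tape=##[1]#0#____   (q3,1)→(q1,_,→)
state=q1 head=2 tape=##_[#]0#____   (q1,#)→(q1,1,←)
state=q1 head=1 tape=##[_]10#____   (q1,_)→(q3,#,→)
state=q3 head=2 tape=###[1]0#____   (q3,1)→(q1,_,→)
state=q1 head=3 tape=###_[0]#____   (q1,0)→(q3,0,←)
state=q3 head=2 tape=###[_]0#____   (q3,_)→(q0,0,→)
state=q0 head=3 tape=###0[0]#____   (q0,0)→(q0,1,←)
state=q0 head=2 tape=###[0]1#____   (q0,0)→(q0,1,←)
state=q0 head=1 tape=##[#]11#____   (q0,#)→(q4,1,←)
state=q4 head=0 tape=#[#]111#____   (q4,#)→(q2,1,←)
state=q2 head=-1 tape=[#]1111#____   (q2,#)→(q4,_,→)
state=q4 head=0 tape=_[1]111#____   (q4,1)→(q2,1,→)
state=q2 head=1 tape=_1[1]11#____   (q2,1)→(q2,0,→)
state=q2 head=2 tape=_10[1]1#____   (q2,1)→(q2,0,→)
state=q2 head=3 tape=_100[1]#____   (q2,1)→(q2,0,→)
state=q2 head=4 tape=_1000[#]____   (q2,#)→(q4,_,→)
state=q4 head=5 tape=_1000_[_]___   (q4,_)→(q3,1,→)
state=q3 head=6 tape=_1000_1[_]__   (q3,_)→(q0,0,→)
state=q0 head=7 tape=_1000_10[_]_   (q0,_)→(q2,_,→)
state=q2 head=8 tape=_1000_10_[_]
M halts after 26 transitions.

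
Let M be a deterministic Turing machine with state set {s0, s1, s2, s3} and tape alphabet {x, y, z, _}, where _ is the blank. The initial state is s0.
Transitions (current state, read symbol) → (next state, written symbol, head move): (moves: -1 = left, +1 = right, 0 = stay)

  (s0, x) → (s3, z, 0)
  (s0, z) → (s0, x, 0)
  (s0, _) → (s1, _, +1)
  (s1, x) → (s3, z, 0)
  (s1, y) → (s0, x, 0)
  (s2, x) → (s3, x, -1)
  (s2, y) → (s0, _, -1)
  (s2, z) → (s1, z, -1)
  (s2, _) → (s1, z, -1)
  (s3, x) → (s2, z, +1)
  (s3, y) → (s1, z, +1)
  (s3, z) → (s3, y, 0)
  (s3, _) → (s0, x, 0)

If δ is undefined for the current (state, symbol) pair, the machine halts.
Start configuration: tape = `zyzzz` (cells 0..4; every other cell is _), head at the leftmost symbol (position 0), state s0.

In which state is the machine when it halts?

state=s0 head=0 tape=[z]yzzz   (s0,z)→(s0,x,0)
state=s0 head=0 tape=[x]yzzz   (s0,x)→(s3,z,0)
state=s3 head=0 tape=[z]yzzz   (s3,z)→(s3,y,0)
state=s3 head=0 tape=[y]yzzz   (s3,y)→(s1,z,+1)
state=s1 head=1 tape=z[y]zzz   (s1,y)→(s0,x,0)
state=s0 head=1 tape=z[x]zzz   (s0,x)→(s3,z,0)
state=s3 head=1 tape=z[z]zzz   (s3,z)→(s3,y,0)
state=s3 head=1 tape=z[y]zzz   (s3,y)→(s1,z,+1)
state=s1 head=2 tape=zz[z]zz
No transition is defined for (s1, z); M halts in state s1.

s1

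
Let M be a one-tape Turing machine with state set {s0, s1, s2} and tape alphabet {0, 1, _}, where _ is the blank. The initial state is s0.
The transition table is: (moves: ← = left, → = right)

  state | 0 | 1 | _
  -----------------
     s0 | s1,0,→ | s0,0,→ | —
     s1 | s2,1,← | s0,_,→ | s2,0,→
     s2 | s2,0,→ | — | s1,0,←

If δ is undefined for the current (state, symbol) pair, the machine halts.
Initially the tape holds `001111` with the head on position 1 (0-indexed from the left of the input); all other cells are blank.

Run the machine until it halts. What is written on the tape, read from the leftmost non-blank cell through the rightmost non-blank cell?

00_000

state=s0 head=1 tape=0[0]1111_   (s0,0)→(s1,0,→)
state=s1 head=2 tape=00[1]111_   (s1,1)→(s0,_,→)
state=s0 head=3 tape=00_[1]11_   (s0,1)→(s0,0,→)
state=s0 head=4 tape=00_0[1]1_   (s0,1)→(s0,0,→)
state=s0 head=5 tape=00_00[1]_   (s0,1)→(s0,0,→)
state=s0 head=6 tape=00_000[_]
The non-blank tape span at halt is 00_000.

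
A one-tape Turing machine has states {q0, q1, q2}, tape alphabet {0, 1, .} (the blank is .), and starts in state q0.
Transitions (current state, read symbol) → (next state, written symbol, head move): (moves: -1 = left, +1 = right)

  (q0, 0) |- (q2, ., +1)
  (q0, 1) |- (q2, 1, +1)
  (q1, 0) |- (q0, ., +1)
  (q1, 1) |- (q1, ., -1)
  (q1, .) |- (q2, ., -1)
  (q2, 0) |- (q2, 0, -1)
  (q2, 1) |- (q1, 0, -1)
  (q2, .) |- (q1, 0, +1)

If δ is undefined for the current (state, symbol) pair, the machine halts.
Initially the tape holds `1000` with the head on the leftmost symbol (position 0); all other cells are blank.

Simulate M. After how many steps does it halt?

9

state=q0 head=0 tape=...[1]000   (q0,1)→(q2,1,+1)
state=q2 head=1 tape=...1[0]00   (q2,0)→(q2,0,-1)
state=q2 head=0 tape=...[1]000   (q2,1)→(q1,0,-1)
state=q1 head=-1 tape=..[.]0000   (q1,.)→(q2,.,-1)
state=q2 head=-2 tape=.[.].0000   (q2,.)→(q1,0,+1)
state=q1 head=-1 tape=.0[.]0000   (q1,.)→(q2,.,-1)
state=q2 head=-2 tape=.[0].0000   (q2,0)→(q2,0,-1)
state=q2 head=-3 tape=[.]0.0000   (q2,.)→(q1,0,+1)
state=q1 head=-2 tape=0[0].0000   (q1,0)→(q0,.,+1)
state=q0 head=-1 tape=0.[.]0000
M halts after 9 transitions.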